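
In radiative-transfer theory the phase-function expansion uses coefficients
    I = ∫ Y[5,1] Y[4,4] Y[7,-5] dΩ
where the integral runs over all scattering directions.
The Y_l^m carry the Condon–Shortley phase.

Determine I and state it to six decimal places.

0.195759

Checks pass: Σm=0; 16 even; l₃=7∈[1,9].
(2·5+1)(2·4+1)(2·7+1) = 1485
Δ: 2! 8! 6! / 17! → 1/6126120
sum: t=0:+1/69120 t=1:−1/20736 t=2:+1/69120 = -1/51840
3j²(5 4 7; 0 0 0) = Δ·Π!·Σ² = 280/21879  (sign +1)
sum: t=2:+1/2073600 = 1/2073600
3j²(5 4 7; 1 4 -5) = Δ·Π!·Σ² = 28/1105  (sign +1)
combine: 4πI² = 1485·280/21879·28/1105 = 23520/48841
take √, sign +1: I = 0.19575887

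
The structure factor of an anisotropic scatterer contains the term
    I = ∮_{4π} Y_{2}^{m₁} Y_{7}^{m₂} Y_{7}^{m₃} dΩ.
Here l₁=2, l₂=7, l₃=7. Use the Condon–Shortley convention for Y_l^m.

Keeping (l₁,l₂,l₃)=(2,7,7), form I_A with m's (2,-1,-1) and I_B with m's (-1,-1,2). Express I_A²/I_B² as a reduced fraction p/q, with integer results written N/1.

l's match ⇒ only the (l;m) 3-j factors differ between A and B.
A: triangle coeff Δ(2,7,7) = 1/185640; Σ_t [0,0]: t=0:+1/2073600 = 1/2073600; (3j)²=28/1105 [(2 7 7; 2 -1 -1)], sign=+1
B: triangle coeff Δ(2,7,7) = 1/185640; Σ_t [1,2]: t=1:−1/1209600 t=2:+1/1935360 = -1/3225600; (3j)²=243/61880 [(2 7 7; -1 -1 2)], sign=+1
I_A²/I_B² = (28/1105)/(243/61880) = 1568/243

1568/243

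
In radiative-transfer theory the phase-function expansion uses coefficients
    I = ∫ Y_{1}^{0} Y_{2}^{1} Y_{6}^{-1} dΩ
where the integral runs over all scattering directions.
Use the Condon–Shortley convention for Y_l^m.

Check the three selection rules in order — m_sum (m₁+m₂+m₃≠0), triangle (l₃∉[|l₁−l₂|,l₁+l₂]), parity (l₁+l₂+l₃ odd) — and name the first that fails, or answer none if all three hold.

Σmᵢ = 0  ✓
l₃∈[|l₁−l₂|,l₁+l₂]=[1,3], have l₃=6  ✗
Σlᵢ = 9 ⇒ odd

triangle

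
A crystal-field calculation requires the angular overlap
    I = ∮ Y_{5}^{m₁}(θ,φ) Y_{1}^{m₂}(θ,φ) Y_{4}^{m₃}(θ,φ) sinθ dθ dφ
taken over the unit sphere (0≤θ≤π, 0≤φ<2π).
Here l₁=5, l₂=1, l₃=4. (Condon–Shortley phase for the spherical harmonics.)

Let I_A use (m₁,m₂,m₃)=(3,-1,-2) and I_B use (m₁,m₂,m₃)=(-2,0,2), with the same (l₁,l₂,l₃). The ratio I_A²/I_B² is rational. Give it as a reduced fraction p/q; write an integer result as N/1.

l's match ⇒ only the (l;m) 3-j factors differ between A and B.
A: triangle coeff Δ(5,1,4) = 1/495; Σ_t [0,0]: t=0:+1/2880 = 1/2880; (3j)²=28/495 [(5 1 4; 3 -1 -2)], sign=+1
B: triangle coeff Δ(5,1,4) = 1/495; Σ_t [1,1]: t=1:−1/1440 = -1/1440; (3j)²=7/165 [(5 1 4; -2 0 2)], sign=-1
I_A²/I_B² = (28/495)/(7/165) = 4/3

4/3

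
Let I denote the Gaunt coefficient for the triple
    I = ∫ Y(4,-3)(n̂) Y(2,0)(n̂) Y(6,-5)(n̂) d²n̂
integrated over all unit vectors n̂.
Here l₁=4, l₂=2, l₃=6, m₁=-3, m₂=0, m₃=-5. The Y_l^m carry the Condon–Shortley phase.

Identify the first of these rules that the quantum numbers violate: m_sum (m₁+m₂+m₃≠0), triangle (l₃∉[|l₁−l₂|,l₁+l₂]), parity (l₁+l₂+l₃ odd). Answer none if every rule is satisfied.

m_sum

m₁+m₂+m₃ = -3 + 0 − 5 = -8  ✗
triangle: |4−2|=2 ≤ l₃=6 ≤ 4+2=6
parity: l₁+l₂+l₃ = 12 is even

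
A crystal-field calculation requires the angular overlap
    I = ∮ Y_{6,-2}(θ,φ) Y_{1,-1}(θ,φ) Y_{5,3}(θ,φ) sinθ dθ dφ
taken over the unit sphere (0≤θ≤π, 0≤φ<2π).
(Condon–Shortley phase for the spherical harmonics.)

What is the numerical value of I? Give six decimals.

Rules hold: Σm=0, L=12 even, 5≤5≤7.
N = 13·3·11 = 429
Δ = 2!·10!·0!/13! = 1/858
Racah Σ t=1..1: t=1:−1/14400 = -1/14400
⇒ 3j(6 1 5; 0 0 0)² = 6/143, sgn +1
Racah Σ t=0..0: t=0:+1/161280 = 1/161280
⇒ 3j(6 1 5; -2 -1 3)² = 1/143, sgn +1
4πI² = N·(3j₀)²·(3jₘ)² = 18/143
I = +1·√(0.125874/4π) = 0.10008369

0.100084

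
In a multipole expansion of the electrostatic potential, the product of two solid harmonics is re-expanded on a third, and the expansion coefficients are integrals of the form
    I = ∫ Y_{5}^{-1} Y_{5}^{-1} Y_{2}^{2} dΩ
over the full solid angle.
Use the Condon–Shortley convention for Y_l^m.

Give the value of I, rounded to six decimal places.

0.198089

m-sum 0 ✓  L=12 even ✓  0≤2≤10 ✓
Π(2lᵢ+1) = 11×11×5 = 605
triangle coeff Δ(5,5,2) = 1/38610
Σ_t [3,5]: t=3:−1/2880 t=4:+1/576 t=5:−1/2880 = 1/960
(3j)²=10/429 [(5 5 2; 0 0 0)], sign=+1
Σ_t [4,4]: t=4:+1/2304 = 1/2304
(3j)²=5/143 [(5 5 2; -1 -1 2)], sign=+1
⇒ 4πI² = 250/507
I = (+1)√(250/507/(4π)) = 0.19808933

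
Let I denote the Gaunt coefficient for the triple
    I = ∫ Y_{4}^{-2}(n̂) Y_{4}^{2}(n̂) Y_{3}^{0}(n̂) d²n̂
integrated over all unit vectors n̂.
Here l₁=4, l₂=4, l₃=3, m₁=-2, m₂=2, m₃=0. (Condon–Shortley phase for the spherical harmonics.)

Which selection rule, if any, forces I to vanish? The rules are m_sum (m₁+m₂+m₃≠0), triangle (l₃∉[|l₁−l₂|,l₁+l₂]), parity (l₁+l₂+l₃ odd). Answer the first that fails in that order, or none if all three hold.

parity

azimuthal sum: -2 + 2 + 0 = 0  ✓
0 ≤ 3 ≤ 8 (triangle on l)  ✓
L = 4 + 4 + 3 = 11 (odd)  ✗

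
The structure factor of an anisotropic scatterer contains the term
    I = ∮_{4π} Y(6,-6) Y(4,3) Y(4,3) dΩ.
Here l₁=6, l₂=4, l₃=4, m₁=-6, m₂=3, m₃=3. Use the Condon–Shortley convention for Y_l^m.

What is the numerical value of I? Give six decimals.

0.216205

Rules hold: Σm=0, L=14 even, 2≤4≤10.
N = 13·9·9 = 1053
Δ = 6!·6!·2!/15! = 1/1261260
Racah Σ t=2..4: t=2:+1/4608 t=3:−1/1296 t=4:+1/4608 = -7/20736
⇒ 3j(6 4 4; 0 0 0)² = 20/1287, sgn -1
Racah Σ t=6..6: t=6:+1/518400 = 1/518400
⇒ 3j(6 4 4; -6 3 3)² = 7/195, sgn -1
4πI² = N·(3j₀)²·(3jₘ)² = 84/143
I = +1·√(0.587413/4π) = 0.21620548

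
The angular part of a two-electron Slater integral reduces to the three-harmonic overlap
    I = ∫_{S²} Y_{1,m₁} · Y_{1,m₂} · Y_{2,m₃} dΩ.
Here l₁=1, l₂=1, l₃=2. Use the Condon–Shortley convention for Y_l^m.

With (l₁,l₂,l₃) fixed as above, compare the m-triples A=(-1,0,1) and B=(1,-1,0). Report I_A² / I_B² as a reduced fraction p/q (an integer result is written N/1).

l's match ⇒ only the (l;m) 3-j factors differ between A and B.
A: triangle coeff Δ(1,1,2) = 1/30; Σ_t [0,0]: t=0:+1/2 = 1/2; (3j)²=1/10 [(1 1 2; -1 0 1)], sign=-1
B: triangle coeff Δ(1,1,2) = 1/30; Σ_t [0,0]: t=0:+1/4 = 1/4; (3j)²=1/30 [(1 1 2; 1 -1 0)], sign=+1
I_A²/I_B² = (1/10)/(1/30) = 3/1

3/1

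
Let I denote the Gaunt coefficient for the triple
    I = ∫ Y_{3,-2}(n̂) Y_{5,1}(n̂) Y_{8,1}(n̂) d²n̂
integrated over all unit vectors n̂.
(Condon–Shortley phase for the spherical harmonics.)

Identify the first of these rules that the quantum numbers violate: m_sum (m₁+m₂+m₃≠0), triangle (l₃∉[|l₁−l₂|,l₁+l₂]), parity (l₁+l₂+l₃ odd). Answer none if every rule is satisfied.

none

Σmᵢ = 0  ✓
l₃∈[|l₁−l₂|,l₁+l₂]=[2,8], have l₃=8  ✓
Σlᵢ = 16 ⇒ even  ✓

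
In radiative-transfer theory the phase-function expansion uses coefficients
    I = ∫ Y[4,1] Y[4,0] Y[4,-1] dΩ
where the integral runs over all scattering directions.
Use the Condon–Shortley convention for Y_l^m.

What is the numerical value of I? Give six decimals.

Rules hold: Σm=0, L=12 even, 0≤4≤8.
N = 9·9·9 = 729
Δ = 4!·4!·4!/13! = 1/450450
Racah Σ t=0..4: t=0:+1/13824 t=1:−1/216 t=2:+1/64 t=3:−1/216 t=4:+1/13824 = 5/768
⇒ 3j(4 4 4; 0 0 0)² = 18/1001, sgn +1
Racah Σ t=0..3: t=0:+1/3456 t=1:−1/144 t=2:+1/96 t=3:−1/864 = 1/384
⇒ 3j(4 4 4; 1 0 -1)² = 9/2002, sgn -1
4πI² = N·(3j₀)²·(3jₘ)² = 59049/1002001
I = -1·√(0.0589311/4π) = -0.06848055

-0.068481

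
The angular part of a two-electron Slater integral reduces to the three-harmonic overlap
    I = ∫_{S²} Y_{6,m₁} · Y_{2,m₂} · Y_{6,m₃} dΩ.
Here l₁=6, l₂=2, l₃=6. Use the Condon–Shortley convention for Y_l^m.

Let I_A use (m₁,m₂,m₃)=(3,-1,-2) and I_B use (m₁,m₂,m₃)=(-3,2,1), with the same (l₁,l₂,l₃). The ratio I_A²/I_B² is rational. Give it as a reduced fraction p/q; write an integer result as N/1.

5/8

l's match ⇒ only the (l;m) 3-j factors differ between A and B.
A: triangle coeff Δ(6,2,6) = 1/90090; Σ_t [0,1]: t=0:+1/60480 t=1:−1/161280 = 1/96768; (3j)²=15/1001 [(6 2 6; 3 -1 -2)], sign=+1
B: triangle coeff Δ(6,2,6) = 1/90090; Σ_t [2,2]: t=2:+1/120960 = 1/120960; (3j)²=24/1001 [(6 2 6; -3 2 1)], sign=-1
I_A²/I_B² = (15/1001)/(24/1001) = 5/8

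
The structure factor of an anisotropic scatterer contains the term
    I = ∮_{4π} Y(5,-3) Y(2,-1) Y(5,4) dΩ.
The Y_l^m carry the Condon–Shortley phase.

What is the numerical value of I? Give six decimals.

Rules hold: Σm=0, L=12 even, 3≤5≤7.
N = 11·5·11 = 605
Δ = 2!·8!·2!/13! = 1/38610
Racah Σ t=0..2: t=0:+1/2880 t=1:−1/576 t=2:+1/2880 = -1/960
⇒ 3j(5 2 5; 0 0 0)² = 10/429, sgn +1
Racah Σ t=0..1: t=0:+1/80640 t=1:−1/10080 = -1/11520
⇒ 3j(5 2 5; -3 -1 4)² = 49/1430, sgn +1
4πI² = N·(3j₀)²·(3jₘ)² = 245/507
I = +1·√(0.483235/4π) = 0.19609844

0.196098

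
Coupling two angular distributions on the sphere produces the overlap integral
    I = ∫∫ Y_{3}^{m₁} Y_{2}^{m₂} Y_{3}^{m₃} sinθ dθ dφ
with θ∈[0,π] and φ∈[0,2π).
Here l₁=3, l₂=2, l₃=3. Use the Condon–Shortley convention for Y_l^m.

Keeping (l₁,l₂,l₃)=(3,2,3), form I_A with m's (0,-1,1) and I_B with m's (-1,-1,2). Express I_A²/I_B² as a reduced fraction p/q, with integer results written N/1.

Shared (l₁,l₂,l₃)=(3,2,3): N and (l;000)² cancel in I_A²/I_B².
A: Δ = 2!·4!·2!/9! = 1/3780; Racah Σ t=0..1: t=0:+1/12 t=1:−1/8 = -1/24; ⇒ 3j(3 2 3; 0 -1 1)² = 1/210, sgn -1
B: Δ = 2!·4!·2!/9! = 1/3780; Racah Σ t=0..1: t=0:+1/48 t=1:−1/12 = -1/16; ⇒ 3j(3 2 3; -1 -1 2)² = 1/28, sgn +1
I_A²/I_B² = (1/210)/(1/28) = 2/15

2/15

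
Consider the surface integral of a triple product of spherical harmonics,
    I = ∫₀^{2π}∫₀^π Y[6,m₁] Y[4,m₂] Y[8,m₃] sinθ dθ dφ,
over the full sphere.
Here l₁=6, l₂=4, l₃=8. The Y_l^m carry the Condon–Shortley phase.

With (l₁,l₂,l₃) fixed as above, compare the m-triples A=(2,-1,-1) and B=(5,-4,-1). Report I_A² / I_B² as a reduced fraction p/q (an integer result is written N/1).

2523/770

Shared (l₁,l₂,l₃)=(6,4,8): N and (l;000)² cancel in I_A²/I_B².
A: Δ = 2!·10!·6!/19! = 1/23279256; Racah Σ t=0..2: t=0:+1/1244160 t=1:−1/1451520 t=2:+1/19353600 = 29/174182400; ⇒ 3j(6 4 8; 2 -1 -1)² = 841/554268, sgn -1
B: Δ = 2!·10!·6!/19! = 1/23279256; Racah Σ t=0..0: t=0:+1/522547200 = 1/522547200; ⇒ 3j(6 4 8; 5 -4 -1)² = 35/75582, sgn -1
I_A²/I_B² = (841/554268)/(35/75582) = 2523/770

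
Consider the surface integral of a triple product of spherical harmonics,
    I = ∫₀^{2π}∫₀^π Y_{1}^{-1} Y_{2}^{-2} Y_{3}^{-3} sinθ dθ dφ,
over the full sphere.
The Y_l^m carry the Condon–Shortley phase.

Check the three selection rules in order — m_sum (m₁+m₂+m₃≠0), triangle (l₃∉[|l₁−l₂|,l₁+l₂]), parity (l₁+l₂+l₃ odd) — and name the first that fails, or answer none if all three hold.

m₁+m₂+m₃ = -1 − 2 − 3 = -6  ✗
triangle: |1−2|=1 ≤ l₃=3 ≤ 1+2=3
parity: l₁+l₂+l₃ = 6 is even

m_sum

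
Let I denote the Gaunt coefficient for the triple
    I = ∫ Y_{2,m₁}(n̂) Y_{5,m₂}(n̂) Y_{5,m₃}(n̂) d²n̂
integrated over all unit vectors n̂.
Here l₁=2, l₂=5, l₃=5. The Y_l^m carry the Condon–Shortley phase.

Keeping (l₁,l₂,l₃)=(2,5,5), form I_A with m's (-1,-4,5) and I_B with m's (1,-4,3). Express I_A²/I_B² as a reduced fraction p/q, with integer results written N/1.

45/49

Same 2,5,5: normalisation and zero-m 3j drop out of the ratio.
A: Δ: 2! 2! 8! / 13! → 1/38610; sum: t=1:−1/80640 = -1/80640; 3j²(2 5 5; -1 -4 5) = Δ·Π!·Σ² = 9/286  (sign -1)
B: Δ: 2! 2! 8! / 13! → 1/38610; sum: t=0:+1/10080 t=1:−1/80640 = 1/11520; 3j²(2 5 5; 1 -4 3) = Δ·Π!·Σ² = 49/1430  (sign +1)
I_A²/I_B² = (9/286)/(49/1430) = 45/49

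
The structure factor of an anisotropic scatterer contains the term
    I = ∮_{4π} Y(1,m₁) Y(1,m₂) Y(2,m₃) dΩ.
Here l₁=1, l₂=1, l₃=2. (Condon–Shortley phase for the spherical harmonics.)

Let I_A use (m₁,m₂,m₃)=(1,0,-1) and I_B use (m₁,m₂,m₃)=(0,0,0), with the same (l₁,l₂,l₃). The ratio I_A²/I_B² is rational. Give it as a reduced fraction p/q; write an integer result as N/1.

l's match ⇒ only the (l;m) 3-j factors differ between A and B.
A: triangle coeff Δ(1,1,2) = 1/30; Σ_t [0,0]: t=0:+1/2 = 1/2; (3j)²=1/10 [(1 1 2; 1 0 -1)], sign=-1
B: triangle coeff Δ(1,1,2) = 1/30; Σ_t [0,0]: t=0:+1/1 = 1/1; (3j)²=2/15 [(1 1 2; 0 0 0)], sign=+1
I_A²/I_B² = (1/10)/(2/15) = 3/4

3/4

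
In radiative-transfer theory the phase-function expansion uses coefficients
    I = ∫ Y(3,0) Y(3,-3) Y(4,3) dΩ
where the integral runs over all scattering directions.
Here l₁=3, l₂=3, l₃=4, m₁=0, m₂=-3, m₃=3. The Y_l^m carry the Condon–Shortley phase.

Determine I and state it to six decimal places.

Checks pass: Σm=0; 10 even; l₃=4∈[0,6].
(2·3+1)(2·3+1)(2·4+1) = 441
Δ: 2! 4! 4! / 11! → 1/34650
sum: t=0:+1/72 t=1:−1/16 t=2:+1/72 = -5/144
3j²(3 3 4; 0 0 0) = Δ·Π!·Σ² = 2/77  (sign -1)
sum: t=0:+1/288 = 1/288
3j²(3 3 4; 0 -3 3) = Δ·Π!·Σ² = 1/22  (sign -1)
combine: 4πI² = 441·2/77·1/22 = 63/121
take √, sign +1: I = 0.20355073

0.203551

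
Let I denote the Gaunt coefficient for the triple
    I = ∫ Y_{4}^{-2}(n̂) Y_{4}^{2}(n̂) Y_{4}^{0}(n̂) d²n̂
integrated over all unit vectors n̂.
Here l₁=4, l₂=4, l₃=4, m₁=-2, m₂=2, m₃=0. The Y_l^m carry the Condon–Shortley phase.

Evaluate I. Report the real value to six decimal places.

-0.083698

m-sum 0 ✓  L=12 even ✓  0≤4≤8 ✓
Π(2lᵢ+1) = 9×9×9 = 729
triangle coeff Δ(4,4,4) = 1/450450
Σ_t [0,4]: t=0:+1/13824 t=1:−1/216 t=2:+1/64 t=3:−1/216 t=4:+1/13824 = 5/768
(3j)²=18/1001 [(4 4 4; 0 0 0)], sign=+1
Σ_t [2,4]: t=2:+1/2304 t=3:−1/216 t=4:+1/384 = -11/6912
(3j)²=11/1638 [(4 4 4; -2 2 0)], sign=-1
⇒ 4πI² = 729/8281
I = (-1)√(729/8281/(4π)) = -0.08369845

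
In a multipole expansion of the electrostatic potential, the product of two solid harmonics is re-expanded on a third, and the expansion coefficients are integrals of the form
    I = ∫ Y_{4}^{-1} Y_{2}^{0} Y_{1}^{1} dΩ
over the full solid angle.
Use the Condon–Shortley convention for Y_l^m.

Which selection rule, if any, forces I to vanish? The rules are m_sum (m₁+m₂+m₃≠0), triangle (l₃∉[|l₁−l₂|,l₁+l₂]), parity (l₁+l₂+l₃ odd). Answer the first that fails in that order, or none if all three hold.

azimuthal sum: -1 + 0 + 1 = 0  ✓
2 ≤ 1 ≤ 6 (triangle on l)  ✗
L = 4 + 2 + 1 = 7 (odd)

triangle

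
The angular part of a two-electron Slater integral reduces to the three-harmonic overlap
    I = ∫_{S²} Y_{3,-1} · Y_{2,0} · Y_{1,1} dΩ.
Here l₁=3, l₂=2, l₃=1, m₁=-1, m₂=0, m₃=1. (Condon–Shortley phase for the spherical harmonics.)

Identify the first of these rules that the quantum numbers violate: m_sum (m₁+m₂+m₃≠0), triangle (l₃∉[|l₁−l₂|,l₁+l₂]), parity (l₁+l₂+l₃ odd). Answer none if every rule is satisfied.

none

Σmᵢ = 0  ✓
l₃∈[|l₁−l₂|,l₁+l₂]=[1,5], have l₃=1  ✓
Σlᵢ = 6 ⇒ even  ✓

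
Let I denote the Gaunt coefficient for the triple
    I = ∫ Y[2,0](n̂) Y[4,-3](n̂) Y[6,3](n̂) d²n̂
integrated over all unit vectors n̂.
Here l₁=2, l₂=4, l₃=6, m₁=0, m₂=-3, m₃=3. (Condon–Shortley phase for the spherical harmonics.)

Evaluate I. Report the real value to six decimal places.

m-sum 0 ✓  L=12 even ✓  2≤6≤6 ✓
Π(2lᵢ+1) = 5×9×13 = 585
triangle coeff Δ(2,4,6) = 1/6435
Σ_t [0,0]: t=0:+1/2304 = 1/2304
(3j)²=5/143 [(2 4 6; 0 0 0)], sign=+1
Σ_t [0,0]: t=0:+1/20160 = 1/20160
(3j)²=12/715 [(2 4 6; 0 -3 3)], sign=-1
⇒ 4πI² = 540/1573
I = (-1)√(540/1573/(4π)) = -0.16528277

-0.165283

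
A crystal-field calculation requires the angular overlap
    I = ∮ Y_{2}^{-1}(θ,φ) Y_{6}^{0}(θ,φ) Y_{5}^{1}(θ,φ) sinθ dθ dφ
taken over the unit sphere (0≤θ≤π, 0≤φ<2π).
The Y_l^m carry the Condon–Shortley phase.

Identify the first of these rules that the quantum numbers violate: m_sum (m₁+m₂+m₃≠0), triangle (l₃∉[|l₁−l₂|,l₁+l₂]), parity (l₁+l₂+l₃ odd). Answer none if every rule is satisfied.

azimuthal sum: -1 + 0 + 1 = 0  ✓
4 ≤ 5 ≤ 8 (triangle on l)  ✓
L = 2 + 6 + 5 = 13 (odd)  ✗

parity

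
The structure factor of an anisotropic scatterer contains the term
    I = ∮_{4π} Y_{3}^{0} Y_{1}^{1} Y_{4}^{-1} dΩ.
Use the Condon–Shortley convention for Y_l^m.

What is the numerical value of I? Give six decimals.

-0.194664

m-sum 0 ✓  L=8 even ✓  2≤4≤4 ✓
Π(2lᵢ+1) = 7×3×9 = 189
triangle coeff Δ(3,1,4) = 1/252
Σ_t [0,0]: t=0:+1/36 = 1/36
(3j)²=4/63 [(3 1 4; 0 0 0)], sign=+1
Σ_t [0,0]: t=0:+1/72 = 1/72
(3j)²=5/126 [(3 1 4; 0 1 -1)], sign=-1
⇒ 4πI² = 10/21
I = (-1)√(10/21/(4π)) = -0.19466390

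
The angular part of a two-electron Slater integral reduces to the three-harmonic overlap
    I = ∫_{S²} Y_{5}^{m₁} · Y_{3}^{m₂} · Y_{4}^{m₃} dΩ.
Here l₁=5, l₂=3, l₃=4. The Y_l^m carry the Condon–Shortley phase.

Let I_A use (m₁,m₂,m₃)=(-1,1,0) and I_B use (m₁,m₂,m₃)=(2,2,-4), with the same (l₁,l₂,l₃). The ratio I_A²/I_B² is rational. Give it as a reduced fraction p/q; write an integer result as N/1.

121/196

l's match ⇒ only the (l;m) 3-j factors differ between A and B.
A: triangle coeff Δ(5,3,4) = 1/180180; Σ_t [2,4]: t=2:+1/384 t=3:−1/216 t=4:+1/2304 = -11/6912; (3j)²=11/1638 [(5 3 4; -1 1 0)], sign=-1
B: triangle coeff Δ(5,3,4) = 1/180180; Σ_t [3,3]: t=3:−1/8640 = -1/8640; (3j)²=14/1287 [(5 3 4; 2 2 -4)], sign=-1
I_A²/I_B² = (11/1638)/(14/1287) = 121/196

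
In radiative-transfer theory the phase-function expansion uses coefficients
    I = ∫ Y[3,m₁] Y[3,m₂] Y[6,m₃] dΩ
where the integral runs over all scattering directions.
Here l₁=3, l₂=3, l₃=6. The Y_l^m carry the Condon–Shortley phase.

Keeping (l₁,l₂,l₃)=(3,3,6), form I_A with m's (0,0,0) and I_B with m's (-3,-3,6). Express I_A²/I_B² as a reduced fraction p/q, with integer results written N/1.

Shared (l₁,l₂,l₃)=(3,3,6): N and (l;000)² cancel in I_A²/I_B².
A: Δ = 0!·6!·6!/13! = 1/12012; Racah Σ t=0..0: t=0:+1/1296 = 1/1296; ⇒ 3j(3 3 6; 0 0 0)² = 100/3003, sgn +1
B: Δ = 0!·6!·6!/13! = 1/12012; Racah Σ t=0..0: t=0:+1/518400 = 1/518400; ⇒ 3j(3 3 6; -3 -3 6)² = 1/13, sgn +1
I_A²/I_B² = (100/3003)/(1/13) = 100/231

100/231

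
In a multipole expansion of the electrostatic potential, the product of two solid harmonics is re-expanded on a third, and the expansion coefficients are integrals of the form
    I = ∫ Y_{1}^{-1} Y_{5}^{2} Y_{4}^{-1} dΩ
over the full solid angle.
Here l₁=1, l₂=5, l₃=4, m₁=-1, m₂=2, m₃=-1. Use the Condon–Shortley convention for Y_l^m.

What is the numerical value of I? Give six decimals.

0.225034

m-sum 0 ✓  L=10 even ✓  4≤4≤6 ✓
Π(2lᵢ+1) = 3×11×9 = 297
triangle coeff Δ(1,5,4) = 1/495
Σ_t [1,1]: t=1:−1/576 = -1/576
(3j)²=5/99 [(1 5 4; 0 0 0)], sign=-1
Σ_t [2,2]: t=2:+1/1440 = 1/1440
(3j)²=7/165 [(1 5 4; -1 2 -1)], sign=-1
⇒ 4πI² = 7/11
I = (+1)√(7/11/(4π)) = 0.22503380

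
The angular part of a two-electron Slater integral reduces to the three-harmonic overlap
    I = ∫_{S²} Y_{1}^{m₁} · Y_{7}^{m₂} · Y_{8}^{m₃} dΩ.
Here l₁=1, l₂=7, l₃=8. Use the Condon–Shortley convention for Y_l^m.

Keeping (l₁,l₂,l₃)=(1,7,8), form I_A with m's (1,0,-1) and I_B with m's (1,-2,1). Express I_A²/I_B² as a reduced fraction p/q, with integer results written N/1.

12/7

l's match ⇒ only the (l;m) 3-j factors differ between A and B.
A: triangle coeff Δ(1,7,8) = 1/2040; Σ_t [0,0]: t=0:+1/50803200 = 1/50803200; (3j)²=3/170 [(1 7 8; 1 0 -1)], sign=-1
B: triangle coeff Δ(1,7,8) = 1/2040; Σ_t [0,0]: t=0:+1/87091200 = 1/87091200; (3j)²=7/680 [(1 7 8; 1 -2 1)], sign=-1
I_A²/I_B² = (3/170)/(7/680) = 12/7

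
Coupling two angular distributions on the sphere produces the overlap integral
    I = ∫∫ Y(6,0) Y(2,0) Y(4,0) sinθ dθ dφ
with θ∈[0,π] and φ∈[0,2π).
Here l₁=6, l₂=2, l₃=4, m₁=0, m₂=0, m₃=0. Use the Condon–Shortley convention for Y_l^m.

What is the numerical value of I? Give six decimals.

0.238565

m-sum 0 ✓  L=12 even ✓  4≤4≤8 ✓
Π(2lᵢ+1) = 13×5×9 = 585
triangle coeff Δ(6,2,4) = 1/6435
Σ_t [2,2]: t=2:+1/2304 = 1/2304
(3j)²=5/143 [(6 2 4; 0 0 0)], sign=+1
(m-triple is (0,0,0) — same symbol as above.)
⇒ 4πI² = 1125/1573
I = (+1)√(1125/1573/(4π)) = 0.23856513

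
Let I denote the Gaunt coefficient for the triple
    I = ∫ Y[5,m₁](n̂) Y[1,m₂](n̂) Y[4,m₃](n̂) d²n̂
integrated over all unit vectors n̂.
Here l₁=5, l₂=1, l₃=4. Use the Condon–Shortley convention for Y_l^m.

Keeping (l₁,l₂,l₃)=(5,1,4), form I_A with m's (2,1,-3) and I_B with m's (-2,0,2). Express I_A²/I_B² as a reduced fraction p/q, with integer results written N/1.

1/7

Shared (l₁,l₂,l₃)=(5,1,4): N and (l;000)² cancel in I_A²/I_B².
A: Δ = 2!·8!·0!/11! = 1/495; Racah Σ t=2..2: t=2:+1/10080 = 1/10080; ⇒ 3j(5 1 4; 2 1 -3)² = 1/165, sgn -1
B: Δ = 2!·8!·0!/11! = 1/495; Racah Σ t=1..1: t=1:−1/1440 = -1/1440; ⇒ 3j(5 1 4; -2 0 2)² = 7/165, sgn -1
I_A²/I_B² = (1/165)/(7/165) = 1/7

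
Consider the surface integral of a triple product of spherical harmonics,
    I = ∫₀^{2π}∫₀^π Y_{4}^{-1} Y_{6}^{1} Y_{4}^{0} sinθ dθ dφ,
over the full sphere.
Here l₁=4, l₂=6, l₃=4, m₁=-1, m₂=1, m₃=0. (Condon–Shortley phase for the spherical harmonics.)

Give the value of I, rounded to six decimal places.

Rules hold: Σm=0, L=14 even, 2≤4≤10.
N = 9·13·9 = 1053
Δ = 6!·2!·6!/15! = 1/1261260
Racah Σ t=2..4: t=2:+1/4608 t=3:−1/1296 t=4:+1/4608 = -7/20736
⇒ 3j(4 6 4; 0 0 0)² = 20/1287, sgn -1
Racah Σ t=3..5: t=3:−1/3456 t=4:+1/1728 t=5:−1/11520 = 7/34560
⇒ 3j(4 6 4; -1 1 0)² = 7/858, sgn +1
4πI² = N·(3j₀)²·(3jₘ)² = 210/1573
I = -1·√(0.133503/4π) = -0.10307192

-0.103072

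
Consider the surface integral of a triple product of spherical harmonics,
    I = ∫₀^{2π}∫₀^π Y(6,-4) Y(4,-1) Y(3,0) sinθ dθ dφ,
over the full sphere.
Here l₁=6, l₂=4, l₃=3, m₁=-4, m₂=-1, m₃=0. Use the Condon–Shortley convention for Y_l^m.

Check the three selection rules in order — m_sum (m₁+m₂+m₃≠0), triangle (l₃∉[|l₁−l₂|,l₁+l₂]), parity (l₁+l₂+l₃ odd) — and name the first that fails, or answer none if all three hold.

Σmᵢ = -5  ✗
l₃∈[|l₁−l₂|,l₁+l₂]=[2,10], have l₃=3
Σlᵢ = 13 ⇒ odd

m_sum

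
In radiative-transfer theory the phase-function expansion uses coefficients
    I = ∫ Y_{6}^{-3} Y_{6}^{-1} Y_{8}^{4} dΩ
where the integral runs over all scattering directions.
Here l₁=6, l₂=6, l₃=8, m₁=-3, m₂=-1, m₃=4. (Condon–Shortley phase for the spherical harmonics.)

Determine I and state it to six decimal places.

Rules hold: Σm=0, L=20 even, 0≤8≤12.
N = 13·13·17 = 2873
Δ = 4!·8!·8!/21! = 1/1309458150
Racah Σ t=0..4: t=0:+1/49766400 t=1:−1/3110400 t=2:+1/1327104 t=3:−1/3110400 t=4:+1/49766400 = 1/6635520
⇒ 3j(6 6 8; 0 0 0)² = 350/46189, sgn +1
Racah Σ t=1..4: t=1:−1/139345920 t=2:+1/14515200 t=3:−1/12441600 t=4:+1/87091200 = -1/139345920
⇒ 3j(6 6 8; -3 -1 4)² = 5/8398, sgn -1
4πI² = N·(3j₀)²·(3jₘ)² = 875/67507
I = -1·√(0.0129616/4π) = -0.03211624

-0.032116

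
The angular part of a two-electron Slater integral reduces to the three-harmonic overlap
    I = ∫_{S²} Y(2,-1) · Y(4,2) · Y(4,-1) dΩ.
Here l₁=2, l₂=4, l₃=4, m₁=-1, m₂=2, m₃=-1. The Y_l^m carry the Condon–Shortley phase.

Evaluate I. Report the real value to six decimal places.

m-sum 0 ✓  L=10 even ✓  2≤4≤6 ✓
Π(2lᵢ+1) = 5×9×9 = 405
triangle coeff Δ(2,4,4) = 1/13860
Σ_t [0,2]: t=0:+1/192 t=1:−1/36 t=2:+1/192 = -5/288
(3j)²=20/693 [(2 4 4; 0 0 0)], sign=-1
Σ_t [1,2]: t=1:−1/240 t=2:+1/96 = 1/160
(3j)²=27/1540 [(2 4 4; -1 2 -1)], sign=-1
⇒ 4πI² = 1215/5929
I = (+1)√(1215/5929/(4π)) = 0.12770047

0.127700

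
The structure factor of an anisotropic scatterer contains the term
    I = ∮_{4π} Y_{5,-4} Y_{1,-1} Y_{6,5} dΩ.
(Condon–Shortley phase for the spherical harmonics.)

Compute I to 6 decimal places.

-0.303018

Checks pass: Σm=0; 12 even; l₃=6∈[4,6].
(2·5+1)(2·1+1)(2·6+1) = 429
Δ: 0! 10! 2! / 13! → 1/858
sum: t=0:+1/14400 = 1/14400
3j²(5 1 6; 0 0 0) = Δ·Π!·Σ² = 6/143  (sign +1)
sum: t=0:+1/725760 = 1/725760
3j²(5 1 6; -4 -1 5) = Δ·Π!·Σ² = 5/78  (sign -1)
combine: 4πI² = 429·6/143·5/78 = 15/13
take √, sign -1: I = -0.30301841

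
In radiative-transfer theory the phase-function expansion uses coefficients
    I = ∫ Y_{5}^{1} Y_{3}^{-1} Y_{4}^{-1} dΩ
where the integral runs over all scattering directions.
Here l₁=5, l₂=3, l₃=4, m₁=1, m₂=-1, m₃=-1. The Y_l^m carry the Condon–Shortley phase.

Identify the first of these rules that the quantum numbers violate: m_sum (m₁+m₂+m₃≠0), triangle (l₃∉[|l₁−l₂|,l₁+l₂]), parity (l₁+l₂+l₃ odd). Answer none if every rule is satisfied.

m₁+m₂+m₃ = 1 − 1 − 1 = -1  ✗
triangle: |5−3|=2 ≤ l₃=4 ≤ 5+3=8
parity: l₁+l₂+l₃ = 12 is even

m_sum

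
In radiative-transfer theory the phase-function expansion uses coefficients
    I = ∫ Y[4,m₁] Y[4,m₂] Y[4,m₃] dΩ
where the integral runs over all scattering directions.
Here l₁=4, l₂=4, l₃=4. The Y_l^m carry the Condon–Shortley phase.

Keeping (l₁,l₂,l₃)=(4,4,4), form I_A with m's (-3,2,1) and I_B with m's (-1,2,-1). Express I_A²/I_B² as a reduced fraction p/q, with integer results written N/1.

7/36

Same 4,4,4: normalisation and zero-m 3j drop out of the ratio.
A: Δ: 4! 4! 4! / 13! → 1/450450; sum: t=3:−1/864 t=4:+1/576 = 1/1728; 3j²(4 4 4; -3 2 1) = Δ·Π!·Σ² = 5/1287  (sign -1)
B: Δ: 4! 4! 4! / 13! → 1/450450; sum: t=2:+1/576 t=3:−1/144 t=4:+1/576 = -1/288; 3j²(4 4 4; -1 2 -1) = Δ·Π!·Σ² = 20/1001  (sign +1)
I_A²/I_B² = (5/1287)/(20/1001) = 7/36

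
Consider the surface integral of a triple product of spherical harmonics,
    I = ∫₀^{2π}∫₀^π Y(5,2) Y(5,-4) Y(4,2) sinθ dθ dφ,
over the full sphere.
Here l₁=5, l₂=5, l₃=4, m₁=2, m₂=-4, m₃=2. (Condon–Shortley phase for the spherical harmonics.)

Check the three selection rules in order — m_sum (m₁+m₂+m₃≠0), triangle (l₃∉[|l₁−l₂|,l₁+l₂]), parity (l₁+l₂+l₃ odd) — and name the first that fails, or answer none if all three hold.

m₁+m₂+m₃ = 2 − 4 + 2 = 0  ✓
triangle: |5−5|=0 ≤ l₃=4 ≤ 5+5=10  ✓
parity: l₁+l₂+l₃ = 14 is even  ✓

none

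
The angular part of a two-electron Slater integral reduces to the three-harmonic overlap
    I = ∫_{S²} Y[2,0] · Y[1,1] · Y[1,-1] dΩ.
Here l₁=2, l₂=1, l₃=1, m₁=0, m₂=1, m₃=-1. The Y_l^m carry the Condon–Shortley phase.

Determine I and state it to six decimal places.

m-sum 0 ✓  L=4 even ✓  1≤1≤3 ✓
Π(2lᵢ+1) = 5×3×3 = 45
triangle coeff Δ(2,1,1) = 1/30
Σ_t [1,1]: t=1:−1/1 = -1/1
(3j)²=2/15 [(2 1 1; 0 0 0)], sign=+1
Σ_t [2,2]: t=2:+1/4 = 1/4
(3j)²=1/30 [(2 1 1; 0 1 -1)], sign=+1
⇒ 4πI² = 1/5
I = (+1)√(1/5/(4π)) = 0.12615663

0.126157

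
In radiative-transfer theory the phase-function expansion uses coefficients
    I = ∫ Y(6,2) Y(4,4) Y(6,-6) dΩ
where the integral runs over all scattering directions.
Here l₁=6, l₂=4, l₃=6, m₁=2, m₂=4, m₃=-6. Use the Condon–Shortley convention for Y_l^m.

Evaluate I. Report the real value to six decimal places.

Rules hold: Σm=0, L=16 even, 2≤6≤10.
N = 13·9·13 = 1521
Δ = 4!·8!·4!/17! = 1/15315300
Racah Σ t=0..4: t=0:+1/829440 t=1:−1/25920 t=2:+1/9216 t=3:−1/25920 t=4:+1/829440 = 7/207360
⇒ 3j(6 4 6; 0 0 0)² = 28/2431, sgn +1
Racah Σ t=4..4: t=4:+1/23224320 = 1/23224320
⇒ 3j(6 4 6; 2 4 -6)² = 1/442, sgn +1
4πI² = N·(3j₀)²·(3jₘ)² = 126/3179
I = +1·√(0.0396351/4π) = 0.05616103

0.056161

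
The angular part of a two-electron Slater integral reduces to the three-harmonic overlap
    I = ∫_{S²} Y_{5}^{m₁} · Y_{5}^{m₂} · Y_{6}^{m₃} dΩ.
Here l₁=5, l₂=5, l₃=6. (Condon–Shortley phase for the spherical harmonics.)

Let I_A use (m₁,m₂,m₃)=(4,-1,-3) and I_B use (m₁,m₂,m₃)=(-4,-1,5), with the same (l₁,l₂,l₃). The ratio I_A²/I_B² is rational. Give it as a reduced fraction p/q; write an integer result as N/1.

5/297

Same 5,5,6: normalisation and zero-m 3j drop out of the ratio.
A: Δ: 4! 6! 6! / 17! → 1/28588560; sum: t=0:+1/138240 t=1:−1/155520 = 1/1244160; 3j²(5 5 6; 4 -1 -3) = Δ·Π!·Σ² = 3/9724  (sign -1)
B: Δ: 4! 6! 6! / 17! → 1/28588560; sum: t=3:−1/518400 t=4:+1/2073600 = -1/691200; 3j²(5 5 6; -4 -1 5) = Δ·Π!·Σ² = 81/4420  (sign +1)
I_A²/I_B² = (3/9724)/(81/4420) = 5/297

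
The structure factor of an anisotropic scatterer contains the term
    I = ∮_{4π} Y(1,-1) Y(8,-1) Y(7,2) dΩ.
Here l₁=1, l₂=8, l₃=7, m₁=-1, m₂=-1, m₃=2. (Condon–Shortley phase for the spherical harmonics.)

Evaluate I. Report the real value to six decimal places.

m-sum 0 ✓  L=16 even ✓  7≤7≤9 ✓
Π(2lᵢ+1) = 3×17×15 = 765
triangle coeff Δ(1,8,7) = 1/2040
Σ_t [1,1]: t=1:−1/25401600 = -1/25401600
(3j)²=8/255 [(1 8 7; 0 0 0)], sign=+1
Σ_t [2,2]: t=2:+1/87091200 = 1/87091200
(3j)²=7/680 [(1 8 7; -1 -1 2)], sign=-1
⇒ 4πI² = 21/85
I = (-1)√(21/85/(4π)) = -0.14021525

-0.140215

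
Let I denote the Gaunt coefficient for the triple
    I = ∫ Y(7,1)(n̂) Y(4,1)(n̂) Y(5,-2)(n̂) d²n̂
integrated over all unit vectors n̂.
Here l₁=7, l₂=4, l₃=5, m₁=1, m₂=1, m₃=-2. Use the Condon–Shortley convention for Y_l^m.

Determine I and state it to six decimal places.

Checks pass: Σm=0; 16 even; l₃=5∈[3,11].
(2·7+1)(2·4+1)(2·5+1) = 1485
Δ: 6! 8! 2! / 17! → 1/6126120
sum: t=2:+1/69120 t=3:−1/20736 t=4:+1/69120 = -1/51840
3j²(7 4 5; 0 0 0) = Δ·Π!·Σ² = 280/21879  (sign +1)
sum: t=3:−1/51840 t=4:+1/69120 t=5:−1/1209600 = -41/7257600
3j²(7 4 5; 1 1 -2) = Δ·Π!·Σ² = 1681/510510  (sign +1)
combine: 4πI² = 1485·280/21879·1681/510510 = 33620/537251
take √, sign +1: I = 0.07056759

0.070568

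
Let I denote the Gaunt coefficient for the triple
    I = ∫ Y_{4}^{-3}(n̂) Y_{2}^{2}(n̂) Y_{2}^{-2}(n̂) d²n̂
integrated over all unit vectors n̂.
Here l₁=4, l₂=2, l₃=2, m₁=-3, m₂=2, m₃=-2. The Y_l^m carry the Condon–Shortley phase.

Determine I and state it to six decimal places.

0.000000

Σmᵢ = -3 ≠ 0, so the φ-integral vanishes; I = 0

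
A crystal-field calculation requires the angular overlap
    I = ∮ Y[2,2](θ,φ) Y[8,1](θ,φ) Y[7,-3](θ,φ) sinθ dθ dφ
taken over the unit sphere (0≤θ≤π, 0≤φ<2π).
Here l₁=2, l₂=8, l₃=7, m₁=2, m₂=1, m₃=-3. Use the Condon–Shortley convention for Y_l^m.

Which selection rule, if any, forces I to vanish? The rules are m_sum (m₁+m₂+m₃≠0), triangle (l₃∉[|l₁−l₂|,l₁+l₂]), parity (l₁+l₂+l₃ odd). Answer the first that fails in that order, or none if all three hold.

azimuthal sum: 2 + 1 − 3 = 0  ✓
6 ≤ 7 ≤ 10 (triangle on l)  ✓
L = 2 + 8 + 7 = 17 (odd)  ✗

parity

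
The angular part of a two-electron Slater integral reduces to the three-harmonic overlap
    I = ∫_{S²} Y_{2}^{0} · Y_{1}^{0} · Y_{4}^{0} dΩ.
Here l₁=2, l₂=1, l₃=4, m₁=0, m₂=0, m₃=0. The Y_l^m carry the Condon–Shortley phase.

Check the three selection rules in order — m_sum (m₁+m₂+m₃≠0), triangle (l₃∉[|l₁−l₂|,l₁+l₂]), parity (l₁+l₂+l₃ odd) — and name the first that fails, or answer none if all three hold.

triangle

Σmᵢ = 0  ✓
l₃∈[|l₁−l₂|,l₁+l₂]=[1,3], have l₃=4  ✗
Σlᵢ = 7 ⇒ odd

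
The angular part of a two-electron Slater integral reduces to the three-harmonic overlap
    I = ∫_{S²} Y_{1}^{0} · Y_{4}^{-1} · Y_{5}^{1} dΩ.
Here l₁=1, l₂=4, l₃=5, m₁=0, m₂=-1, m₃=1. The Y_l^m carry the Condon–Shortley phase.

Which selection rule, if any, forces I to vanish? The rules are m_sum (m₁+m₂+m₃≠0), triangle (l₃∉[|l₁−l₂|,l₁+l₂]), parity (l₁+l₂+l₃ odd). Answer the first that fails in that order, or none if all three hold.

Σmᵢ = 0  ✓
l₃∈[|l₁−l₂|,l₁+l₂]=[3,5], have l₃=5  ✓
Σlᵢ = 10 ⇒ even  ✓

none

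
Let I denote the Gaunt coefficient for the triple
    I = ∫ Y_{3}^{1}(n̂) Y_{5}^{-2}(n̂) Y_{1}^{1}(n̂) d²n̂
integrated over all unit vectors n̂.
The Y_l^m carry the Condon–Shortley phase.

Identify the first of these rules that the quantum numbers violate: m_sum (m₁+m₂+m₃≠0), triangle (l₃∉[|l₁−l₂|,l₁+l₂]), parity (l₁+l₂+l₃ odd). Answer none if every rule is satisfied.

Σmᵢ = 0  ✓
l₃∈[|l₁−l₂|,l₁+l₂]=[2,8], have l₃=1  ✗
Σlᵢ = 9 ⇒ odd

triangle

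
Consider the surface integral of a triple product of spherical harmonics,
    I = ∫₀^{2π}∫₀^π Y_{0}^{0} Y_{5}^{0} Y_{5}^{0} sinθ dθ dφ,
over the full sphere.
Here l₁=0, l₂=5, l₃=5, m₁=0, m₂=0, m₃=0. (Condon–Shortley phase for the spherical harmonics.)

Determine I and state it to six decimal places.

Rules hold: Σm=0, L=10 even, 5≤5≤5.
N = 1·11·11 = 121
Δ = 0!·0!·10!/11! = 1/11
Racah Σ t=0..0: t=0:+1/14400 = 1/14400
⇒ 3j(0 5 5; 0 0 0)² = 1/11, sgn -1
(m-triple is (0,0,0) — same symbol as above.)
4πI² = N·(3j₀)²·(3jₘ)² = 1/1
I = +1·√(1/4π) = 0.28209479

0.282095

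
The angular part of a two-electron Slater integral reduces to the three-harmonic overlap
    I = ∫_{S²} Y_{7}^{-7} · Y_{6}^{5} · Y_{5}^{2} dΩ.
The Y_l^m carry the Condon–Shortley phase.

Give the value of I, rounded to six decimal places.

0.175597

Checks pass: Σm=0; 18 even; l₃=5∈[1,13].
(2·7+1)(2·6+1)(2·5+1) = 2145
Δ: 8! 6! 4! / 19! → 1/174594420
sum: t=2:+1/4147200 t=3:−1/207360 t=4:+1/82944 t=5:−1/207360 t=6:+1/4147200 = 1/345600
3j²(7 6 5; 0 0 0) = Δ·Π!·Σ² = 420/46189  (sign -1)
sum: t=8:+1/174182400 = 1/174182400
3j²(7 6 5; -7 5 2) = Δ·Π!·Σ² = 77/3876  (sign -1)
combine: 4πI² = 2145·420/46189·77/3876 = 40425/104329
take √, sign +1: I = 0.17559719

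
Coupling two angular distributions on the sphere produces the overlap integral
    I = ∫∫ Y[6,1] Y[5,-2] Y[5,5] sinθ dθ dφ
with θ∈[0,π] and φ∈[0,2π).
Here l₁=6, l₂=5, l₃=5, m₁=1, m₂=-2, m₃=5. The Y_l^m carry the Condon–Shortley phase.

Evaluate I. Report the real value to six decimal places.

0.000000

1 − 2 + 5 = 4 ≠ 0: azimuthal integral kills it; I = 0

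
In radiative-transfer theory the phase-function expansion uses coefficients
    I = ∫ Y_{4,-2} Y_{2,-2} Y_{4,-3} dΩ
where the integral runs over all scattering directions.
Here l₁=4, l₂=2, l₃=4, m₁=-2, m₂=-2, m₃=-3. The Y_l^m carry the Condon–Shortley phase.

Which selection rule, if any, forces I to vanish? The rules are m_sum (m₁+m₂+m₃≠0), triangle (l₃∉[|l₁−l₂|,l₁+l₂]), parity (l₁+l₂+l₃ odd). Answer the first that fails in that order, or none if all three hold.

m_sum

azimuthal sum: -2 − 2 − 3 = -7  ✗
2 ≤ 4 ≤ 6 (triangle on l)
L = 4 + 2 + 4 = 10 (even)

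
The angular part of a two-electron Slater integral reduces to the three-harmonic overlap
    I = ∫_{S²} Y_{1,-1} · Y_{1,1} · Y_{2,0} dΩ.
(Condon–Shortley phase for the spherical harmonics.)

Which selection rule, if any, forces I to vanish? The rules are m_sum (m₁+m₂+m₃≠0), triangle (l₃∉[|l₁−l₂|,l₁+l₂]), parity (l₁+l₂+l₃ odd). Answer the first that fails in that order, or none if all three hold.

Σmᵢ = 0  ✓
l₃∈[|l₁−l₂|,l₁+l₂]=[0,2], have l₃=2  ✓
Σlᵢ = 4 ⇒ even  ✓

none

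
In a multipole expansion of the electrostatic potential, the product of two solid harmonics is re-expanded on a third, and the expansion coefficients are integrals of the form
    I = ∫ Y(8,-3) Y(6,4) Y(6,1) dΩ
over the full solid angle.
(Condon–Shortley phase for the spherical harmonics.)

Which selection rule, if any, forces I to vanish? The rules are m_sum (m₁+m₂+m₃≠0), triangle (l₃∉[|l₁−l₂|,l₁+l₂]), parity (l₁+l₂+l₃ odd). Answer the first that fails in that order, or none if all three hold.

m_sum

m₁+m₂+m₃ = -3 + 4 + 1 = 2  ✗
triangle: |8−6|=2 ≤ l₃=6 ≤ 8+6=14
parity: l₁+l₂+l₃ = 20 is even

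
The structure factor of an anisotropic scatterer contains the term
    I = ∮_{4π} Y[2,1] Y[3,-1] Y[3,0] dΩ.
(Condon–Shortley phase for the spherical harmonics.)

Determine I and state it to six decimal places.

Rules hold: Σm=0, L=8 even, 1≤3≤5.
N = 5·7·7 = 245
Δ = 2!·2!·4!/9! = 1/3780
Racah Σ t=0..2: t=0:+1/24 t=1:−1/4 t=2:+1/24 = -1/6
⇒ 3j(2 3 3; 0 0 0)² = 4/105, sgn +1
Racah Σ t=0..1: t=0:+1/8 t=1:−1/12 = 1/24
⇒ 3j(2 3 3; 1 -1 0)² = 1/210, sgn -1
4πI² = N·(3j₀)²·(3jₘ)² = 2/45
I = -1·√(0.0444444/4π) = -0.05947080

-0.059471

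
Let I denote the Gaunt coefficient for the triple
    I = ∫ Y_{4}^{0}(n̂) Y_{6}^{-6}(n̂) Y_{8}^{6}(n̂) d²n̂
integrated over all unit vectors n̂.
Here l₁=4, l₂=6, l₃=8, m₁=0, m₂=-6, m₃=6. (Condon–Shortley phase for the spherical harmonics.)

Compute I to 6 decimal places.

Rules hold: Σm=0, L=18 even, 2≤8≤10.
N = 9·13·17 = 1989
Δ = 2!·6!·10!/19! = 1/23279256
Racah Σ t=0..2: t=0:+1/1658880 t=1:−1/518400 t=2:+1/1658880 = -1/1382400
⇒ 3j(4 6 8; 0 0 0)² = 504/46189, sgn -1
Racah Σ t=0..0: t=0:+1/348364800 = 1/348364800
⇒ 3j(4 6 8; 0 -6 6)² = 11/646, sgn +1
4πI² = N·(3j₀)²·(3jₘ)² = 2268/6137
I = -1·√(0.369562/4π) = -0.17148989

-0.171490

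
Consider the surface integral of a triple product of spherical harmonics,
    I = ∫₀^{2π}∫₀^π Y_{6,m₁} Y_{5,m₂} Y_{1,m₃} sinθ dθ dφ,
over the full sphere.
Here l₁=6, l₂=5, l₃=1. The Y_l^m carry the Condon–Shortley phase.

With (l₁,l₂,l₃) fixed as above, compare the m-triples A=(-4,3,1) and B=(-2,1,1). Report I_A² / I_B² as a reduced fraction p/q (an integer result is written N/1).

45/28

Shared (l₁,l₂,l₃)=(6,5,1): N and (l;000)² cancel in I_A²/I_B².
A: Δ = 10!·2!·0!/13! = 1/858; Racah Σ t=8..8: t=8:+1/161280 = 1/161280; ⇒ 3j(6 5 1; -4 3 1)² = 15/286, sgn +1
B: Δ = 10!·2!·0!/13! = 1/858; Racah Σ t=6..6: t=6:+1/34560 = 1/34560; ⇒ 3j(6 5 1; -2 1 1)² = 14/429, sgn +1
I_A²/I_B² = (15/286)/(14/429) = 45/28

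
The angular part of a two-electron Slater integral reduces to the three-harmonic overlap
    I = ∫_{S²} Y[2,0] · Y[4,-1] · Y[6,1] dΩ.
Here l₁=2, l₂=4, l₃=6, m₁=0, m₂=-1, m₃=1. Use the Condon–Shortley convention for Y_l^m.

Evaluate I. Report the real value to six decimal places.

-0.230476

m-sum 0 ✓  L=12 even ✓  2≤6≤6 ✓
Π(2lᵢ+1) = 5×9×13 = 585
triangle coeff Δ(2,4,6) = 1/6435
Σ_t [0,0]: t=0:+1/2304 = 1/2304
(3j)²=5/143 [(2 4 6; 0 0 0)], sign=+1
Σ_t [0,0]: t=0:+1/2880 = 1/2880
(3j)²=14/429 [(2 4 6; 0 -1 1)], sign=-1
⇒ 4πI² = 1050/1573
I = (-1)√(1050/1573/(4π)) = -0.23047581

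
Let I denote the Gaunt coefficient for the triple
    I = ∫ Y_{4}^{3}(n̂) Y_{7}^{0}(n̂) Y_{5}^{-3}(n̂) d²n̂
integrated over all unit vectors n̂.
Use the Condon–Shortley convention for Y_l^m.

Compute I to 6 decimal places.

-0.132164

m-sum 0 ✓  L=16 even ✓  3≤5≤11 ✓
Π(2lᵢ+1) = 9×15×11 = 1485
triangle coeff Δ(4,7,5) = 1/6126120
Σ_t [2,4]: t=2:+1/69120 t=3:−1/20736 t=4:+1/69120 = -1/51840
(3j)²=280/21879 [(4 7 5; 0 0 0)], sign=+1
Σ_t [0,1]: t=0:+1/3628800 t=1:−1/345600 = -19/7257600
(3j)²=2527/218790 [(4 7 5; 3 0 -3)], sign=-1
⇒ 4πI² = 353780/1611753
I = (-1)√(353780/1611753/(4π)) = -0.13216378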